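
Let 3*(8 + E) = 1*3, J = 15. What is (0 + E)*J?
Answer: -105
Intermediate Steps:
E = -7 (E = -8 + (1*3)/3 = -8 + (⅓)*3 = -8 + 1 = -7)
(0 + E)*J = (0 - 7)*15 = -7*15 = -105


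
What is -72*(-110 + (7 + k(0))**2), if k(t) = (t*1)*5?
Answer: 4392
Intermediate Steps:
k(t) = 5*t (k(t) = t*5 = 5*t)
-72*(-110 + (7 + k(0))**2) = -72*(-110 + (7 + 5*0)**2) = -72*(-110 + (7 + 0)**2) = -72*(-110 + 7**2) = -72*(-110 + 49) = -72*(-61) = 4392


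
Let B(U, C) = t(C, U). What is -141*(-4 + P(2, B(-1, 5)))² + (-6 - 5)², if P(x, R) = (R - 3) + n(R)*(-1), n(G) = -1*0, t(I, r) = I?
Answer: -443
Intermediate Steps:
n(G) = 0
B(U, C) = C
P(x, R) = -3 + R (P(x, R) = (R - 3) + 0*(-1) = (-3 + R) + 0 = -3 + R)
-141*(-4 + P(2, B(-1, 5)))² + (-6 - 5)² = -141*(-4 + (-3 + 5))² + (-6 - 5)² = -141*(-4 + 2)² + (-11)² = -141*(-2)² + 121 = -141*4 + 121 = -564 + 121 = -443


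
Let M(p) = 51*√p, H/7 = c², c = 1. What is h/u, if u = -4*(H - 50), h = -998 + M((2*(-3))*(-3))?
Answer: -499/86 + 153*√2/172 ≈ -4.5443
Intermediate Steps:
H = 7 (H = 7*1² = 7*1 = 7)
h = -998 + 153*√2 (h = -998 + 51*√((2*(-3))*(-3)) = -998 + 51*√(-6*(-3)) = -998 + 51*√18 = -998 + 51*(3*√2) = -998 + 153*√2 ≈ -781.63)
u = 172 (u = -4*(7 - 50) = -4*(-43) = 172)
h/u = (-998 + 153*√2)/172 = (-998 + 153*√2)*(1/172) = -499/86 + 153*√2/172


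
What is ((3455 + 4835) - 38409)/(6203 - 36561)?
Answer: 30119/30358 ≈ 0.99213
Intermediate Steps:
((3455 + 4835) - 38409)/(6203 - 36561) = (8290 - 38409)/(-30358) = -30119*(-1/30358) = 30119/30358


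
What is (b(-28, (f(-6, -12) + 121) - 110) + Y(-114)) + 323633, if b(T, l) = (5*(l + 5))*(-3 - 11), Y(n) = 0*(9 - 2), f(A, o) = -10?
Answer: 323213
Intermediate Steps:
Y(n) = 0 (Y(n) = 0*7 = 0)
b(T, l) = -350 - 70*l (b(T, l) = (5*(5 + l))*(-14) = (25 + 5*l)*(-14) = -350 - 70*l)
(b(-28, (f(-6, -12) + 121) - 110) + Y(-114)) + 323633 = ((-350 - 70*((-10 + 121) - 110)) + 0) + 323633 = ((-350 - 70*(111 - 110)) + 0) + 323633 = ((-350 - 70*1) + 0) + 323633 = ((-350 - 70) + 0) + 323633 = (-420 + 0) + 323633 = -420 + 323633 = 323213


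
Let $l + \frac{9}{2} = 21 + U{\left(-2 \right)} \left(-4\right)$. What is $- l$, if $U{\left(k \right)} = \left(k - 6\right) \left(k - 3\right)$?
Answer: $\frac{287}{2} \approx 143.5$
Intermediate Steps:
$U{\left(k \right)} = \left(-6 + k\right) \left(-3 + k\right)$ ($U{\left(k \right)} = \left(-6 + k\right) \left(k - 3\right) = \left(-6 + k\right) \left(-3 + k\right)$)
$l = - \frac{287}{2}$ ($l = - \frac{9}{2} + \left(21 + \left(18 + \left(-2\right)^{2} - -18\right) \left(-4\right)\right) = - \frac{9}{2} + \left(21 + \left(18 + 4 + 18\right) \left(-4\right)\right) = - \frac{9}{2} + \left(21 + 40 \left(-4\right)\right) = - \frac{9}{2} + \left(21 - 160\right) = - \frac{9}{2} - 139 = - \frac{287}{2} \approx -143.5$)
$- l = \left(-1\right) \left(- \frac{287}{2}\right) = \frac{287}{2}$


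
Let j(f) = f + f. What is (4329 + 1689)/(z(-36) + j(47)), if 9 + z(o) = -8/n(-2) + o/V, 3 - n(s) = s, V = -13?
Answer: 130390/1867 ≈ 69.839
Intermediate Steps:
n(s) = 3 - s
z(o) = -53/5 - o/13 (z(o) = -9 + (-8/(3 - 1*(-2)) + o/(-13)) = -9 + (-8/(3 + 2) + o*(-1/13)) = -9 + (-8/5 - o/13) = -53/5 - o/13)
j(f) = 2*f
(4329 + 1689)/(z(-36) + j(47)) = (4329 + 1689)/((-53/5 - 1/13*(-36)) + 2*47) = 6018/((-53/5 + 36/13) + 94) = 6018/(-509/65 + 94) = 6018/(5601/65) = 6018*(65/5601) = 130390/1867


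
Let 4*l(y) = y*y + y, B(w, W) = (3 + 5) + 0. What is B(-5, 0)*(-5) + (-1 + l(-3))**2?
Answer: -159/4 ≈ -39.750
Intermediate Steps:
B(w, W) = 8 (B(w, W) = 8 + 0 = 8)
l(y) = y/4 + y**2/4 (l(y) = (y*y + y)/4 = (y**2 + y)/4 = (y + y**2)/4 = y/4 + y**2/4)
B(-5, 0)*(-5) + (-1 + l(-3))**2 = 8*(-5) + (-1 + (1/4)*(-3)*(1 - 3))**2 = -40 + (-1 + (1/4)*(-3)*(-2))**2 = -40 + (-1 + 3/2)**2 = -40 + (1/2)**2 = -40 + 1/4 = -159/4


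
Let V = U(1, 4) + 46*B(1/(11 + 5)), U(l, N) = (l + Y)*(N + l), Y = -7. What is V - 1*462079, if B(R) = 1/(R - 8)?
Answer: -58688579/127 ≈ -4.6212e+5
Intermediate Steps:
B(R) = 1/(-8 + R)
U(l, N) = (-7 + l)*(N + l) (U(l, N) = (l - 7)*(N + l) = (-7 + l)*(N + l))
V = -4546/127 (V = (1**2 - 7*4 - 7*1 + 4*1) + 46/(-8 + 1/(11 + 5)) = (1 - 28 - 7 + 4) + 46/(-8 + 1/16) = -30 + 46/(-8 + 1/16) = -30 + 46/(-127/16) = -30 + 46*(-16/127) = -30 - 736/127 = -4546/127 ≈ -35.795)
V - 1*462079 = -4546/127 - 1*462079 = -4546/127 - 462079 = -58688579/127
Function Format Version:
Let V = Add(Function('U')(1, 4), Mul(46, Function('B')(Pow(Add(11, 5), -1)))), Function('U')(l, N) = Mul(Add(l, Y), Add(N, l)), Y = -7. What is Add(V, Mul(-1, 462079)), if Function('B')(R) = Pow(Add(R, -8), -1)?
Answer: Rational(-58688579, 127) ≈ -4.6212e+5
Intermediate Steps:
Function('B')(R) = Pow(Add(-8, R), -1)
Function('U')(l, N) = Mul(Add(-7, l), Add(N, l)) (Function('U')(l, N) = Mul(Add(l, -7), Add(N, l)) = Mul(Add(-7, l), Add(N, l)))
V = Rational(-4546, 127) (V = Add(Add(Pow(1, 2), Mul(-7, 4), Mul(-7, 1), Mul(4, 1)), Mul(46, Pow(Add(-8, Pow(Add(11, 5), -1)), -1))) = Add(Add(1, -28, -7, 4), Mul(46, Pow(Add(-8, Pow(16, -1)), -1))) = Add(-30, Mul(46, Pow(Add(-8, Rational(1, 16)), -1))) = Add(-30, Mul(46, Pow(Rational(-127, 16), -1))) = Add(-30, Mul(46, Rational(-16, 127))) = Add(-30, Rational(-736, 127)) = Rational(-4546, 127) ≈ -35.795)
Add(V, Mul(-1, 462079)) = Add(Rational(-4546, 127), Mul(-1, 462079)) = Add(Rational(-4546, 127), -462079) = Rational(-58688579, 127)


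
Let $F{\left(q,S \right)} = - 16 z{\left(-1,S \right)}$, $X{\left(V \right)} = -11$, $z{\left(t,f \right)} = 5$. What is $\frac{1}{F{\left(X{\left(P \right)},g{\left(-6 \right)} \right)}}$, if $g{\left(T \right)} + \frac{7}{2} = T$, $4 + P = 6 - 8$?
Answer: $- \frac{1}{80} \approx -0.0125$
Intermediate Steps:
$P = -6$ ($P = -4 + \left(6 - 8\right) = -4 - 2 = -6$)
$g{\left(T \right)} = - \frac{7}{2} + T$
$F{\left(q,S \right)} = -80$ ($F{\left(q,S \right)} = \left(-16\right) 5 = -80$)
$\frac{1}{F{\left(X{\left(P \right)},g{\left(-6 \right)} \right)}} = \frac{1}{-80} = - \frac{1}{80}$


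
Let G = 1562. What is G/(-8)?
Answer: -781/4 ≈ -195.25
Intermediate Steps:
G/(-8) = 1562/(-8) = 1562*(-1/8) = -781/4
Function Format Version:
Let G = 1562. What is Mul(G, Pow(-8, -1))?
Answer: Rational(-781, 4) ≈ -195.25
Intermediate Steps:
Mul(G, Pow(-8, -1)) = Mul(1562, Pow(-8, -1)) = Mul(1562, Rational(-1, 8)) = Rational(-781, 4)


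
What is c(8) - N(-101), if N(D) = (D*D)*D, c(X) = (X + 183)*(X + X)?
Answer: 1033357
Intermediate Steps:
c(X) = 2*X*(183 + X) (c(X) = (183 + X)*(2*X) = 2*X*(183 + X))
N(D) = D³ (N(D) = D²*D = D³)
c(8) - N(-101) = 2*8*(183 + 8) - 1*(-101)³ = 2*8*191 - 1*(-1030301) = 3056 + 1030301 = 1033357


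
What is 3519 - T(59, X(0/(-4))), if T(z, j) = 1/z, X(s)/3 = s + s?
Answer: 207620/59 ≈ 3519.0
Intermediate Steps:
X(s) = 6*s (X(s) = 3*(s + s) = 3*(2*s) = 6*s)
3519 - T(59, X(0/(-4))) = 3519 - 1/59 = 207620/59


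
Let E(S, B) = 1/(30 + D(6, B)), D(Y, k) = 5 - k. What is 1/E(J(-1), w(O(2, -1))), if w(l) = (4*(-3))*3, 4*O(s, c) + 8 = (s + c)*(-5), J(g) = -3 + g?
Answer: 71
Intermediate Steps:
O(s, c) = -2 - 5*c/4 - 5*s/4 (O(s, c) = -2 + ((s + c)*(-5))/4 = -2 + ((c + s)*(-5))/4 = -2 + (-5*c - 5*s)/4 = -2 + (-5*c/4 - 5*s/4) = -2 - 5*c/4 - 5*s/4)
w(l) = -36 (w(l) = -12*3 = -36)
E(S, B) = 1/(35 - B) (E(S, B) = 1/(30 + (5 - B)) = 1/(35 - B))
1/E(J(-1), w(O(2, -1))) = 1/(-1/(-35 - 36)) = 1/(-1/(-71)) = 1/(-1*(-1/71)) = 1/(1/71) = 71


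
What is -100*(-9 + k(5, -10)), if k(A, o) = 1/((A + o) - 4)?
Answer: 8200/9 ≈ 911.11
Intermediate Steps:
k(A, o) = 1/(-4 + A + o)
-100*(-9 + k(5, -10)) = -100*(-9 + 1/(-4 + 5 - 10)) = -100*(-9 + 1/(-9)) = -100*(-9 - ⅑) = -100*(-82/9) = 8200/9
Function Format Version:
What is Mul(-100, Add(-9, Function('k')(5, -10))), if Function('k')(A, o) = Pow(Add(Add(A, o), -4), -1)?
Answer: Rational(8200, 9) ≈ 911.11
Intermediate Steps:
Function('k')(A, o) = Pow(Add(-4, A, o), -1)
Mul(-100, Add(-9, Function('k')(5, -10))) = Mul(-100, Add(-9, Pow(Add(-4, 5, -10), -1))) = Mul(-100, Add(-9, Pow(-9, -1))) = Mul(-100, Add(-9, Rational(-1, 9))) = Mul(-100, Rational(-82, 9)) = Rational(8200, 9)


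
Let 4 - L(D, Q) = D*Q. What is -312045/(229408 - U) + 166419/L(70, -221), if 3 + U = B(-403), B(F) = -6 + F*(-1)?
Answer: 924547126/98437851 ≈ 9.3922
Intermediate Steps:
B(F) = -6 - F
L(D, Q) = 4 - D*Q
U = 394 (U = -3 + (-6 - 1*(-403)) = -3 + (-6 + 403) = -3 + 397 = 394)
-312045/(229408 - U) + 166419/L(70, -221) = -312045/(229408 - 1*394) + 166419/(4 - 1*70*(-221)) = -312045/(229408 - 394) + 166419/(4 + 15470) = -312045/229014 + 166419/15474 = -312045*1/229014 + 166419*(1/15474) = -104015/76338 + 55473/5158 = 924547126/98437851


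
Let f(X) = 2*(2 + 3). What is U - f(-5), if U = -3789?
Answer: -3799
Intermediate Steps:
f(X) = 10 (f(X) = 2*5 = 10)
U - f(-5) = -3789 - 1*10 = -3789 - 10 = -3799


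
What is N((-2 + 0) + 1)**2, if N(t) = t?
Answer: 1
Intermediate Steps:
N((-2 + 0) + 1)**2 = ((-2 + 0) + 1)**2 = (-2 + 1)**2 = (-1)**2 = 1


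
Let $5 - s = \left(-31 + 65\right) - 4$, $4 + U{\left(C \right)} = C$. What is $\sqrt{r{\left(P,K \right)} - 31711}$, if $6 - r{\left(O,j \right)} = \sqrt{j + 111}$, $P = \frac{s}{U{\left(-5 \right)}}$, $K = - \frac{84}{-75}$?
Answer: $\frac{\sqrt{-792625 - 5 \sqrt{2803}}}{5} \approx 178.09 i$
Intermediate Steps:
$U{\left(C \right)} = -4 + C$
$s = -25$ ($s = 5 - \left(\left(-31 + 65\right) - 4\right) = 5 - \left(34 - 4\right) = 5 - 30 = -25$)
$K = \frac{28}{25}$ ($K = \left(-84\right) \left(- \frac{1}{75}\right) = \frac{28}{25} \approx 1.12$)
$P = \frac{25}{9}$ ($P = - \frac{25}{-4 - 5} = - \frac{25}{-9} = \left(-25\right) \left(- \frac{1}{9}\right) = \frac{25}{9} \approx 2.7778$)
$r{\left(O,j \right)} = 6 - \sqrt{111 + j}$ ($r{\left(O,j \right)} = 6 - \sqrt{j + 111} = 6 - \sqrt{111 + j}$)
$\sqrt{r{\left(P,K \right)} - 31711} = \sqrt{\left(6 - \sqrt{111 + \frac{28}{25}}\right) - 31711} = \sqrt{\left(6 - \sqrt{\frac{2803}{25}}\right) - 31711} = \sqrt{\left(6 - \frac{\sqrt{2803}}{5}\right) - 31711} = \sqrt{-31705 - \frac{\sqrt{2803}}{5}}$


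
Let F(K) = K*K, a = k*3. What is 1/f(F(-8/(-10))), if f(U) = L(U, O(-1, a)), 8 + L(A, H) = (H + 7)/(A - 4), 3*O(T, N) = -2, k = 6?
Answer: -252/2491 ≈ -0.10116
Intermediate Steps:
a = 18 (a = 6*3 = 18)
O(T, N) = -⅔ (O(T, N) = (⅓)*(-2) = -⅔)
F(K) = K²
L(A, H) = -8 + (7 + H)/(-4 + A) (L(A, H) = -8 + (H + 7)/(A - 4) = -8 + (7 + H)/(-4 + A))
f(U) = (115/3 - 8*U)/(-4 + U) (f(U) = (39 - ⅔ - 8*U)/(-4 + U) = (115/3 - 8*U)/(-4 + U))
1/f(F(-8/(-10))) = 1/((115 - 24*(-8/(-10))²)/(3*(-4 + (-8/(-10))²))) = 1/((115 - 24*(-8*(-⅒))²)/(3*(-4 + (-8*(-⅒))²))) = 1/((115 - 24*(⅘)²)/(3*(-4 + (⅘)²))) = 1/((115 - 24*16/25)/(3*(-4 + 16/25))) = 1/((115 - 384/25)/(3*(-84/25))) = 1/((⅓)*(-25/84)*(2491/25)) = 1/(-2491/252) = -252/2491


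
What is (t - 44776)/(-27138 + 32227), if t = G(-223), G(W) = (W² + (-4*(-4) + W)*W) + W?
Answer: 50891/5089 ≈ 10.000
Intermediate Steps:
G(W) = W + W² + W*(16 + W) (G(W) = (W² + (16 + W)*W) + W = (W² + W*(16 + W)) + W = W + W² + W*(16 + W))
t = 95667 (t = -223*(17 + 2*(-223)) = -223*(17 - 446) = -223*(-429) = 95667)
(t - 44776)/(-27138 + 32227) = (95667 - 44776)/(-27138 + 32227) = 50891/5089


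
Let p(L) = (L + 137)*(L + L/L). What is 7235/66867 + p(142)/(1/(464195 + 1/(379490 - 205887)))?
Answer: 214985794271995695319/11608311801 ≈ 1.8520e+10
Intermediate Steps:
p(L) = (1 + L)*(137 + L) (p(L) = (137 + L)*(L + 1) = (137 + L)*(1 + L) = (1 + L)*(137 + L))
7235/66867 + p(142)/(1/(464195 + 1/(379490 - 205887))) = 7235/66867 + (137 + 142**2 + 138*142)/(1/(464195 + 1/(379490 - 205887))) = 7235*(1/66867) + (137 + 20164 + 19596)/(1/(464195 + 1/173603)) = 7235/66867 + 39897/(1/(464195 + 1/173603)) = 7235/66867 + 39897/(1/(80585644586/173603)) = 7235/66867 + 39897/(173603/80585644586) = 7235/66867 + 39897*(80585644586/173603) = 7235/66867 + 3215125462047642/173603 = 214985794271995695319/11608311801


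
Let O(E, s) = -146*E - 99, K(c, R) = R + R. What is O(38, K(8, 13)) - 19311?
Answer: -24958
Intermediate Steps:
K(c, R) = 2*R
O(E, s) = -99 - 146*E
O(38, K(8, 13)) - 19311 = (-99 - 146*38) - 19311 = (-99 - 5548) - 19311 = -5647 - 19311 = -24958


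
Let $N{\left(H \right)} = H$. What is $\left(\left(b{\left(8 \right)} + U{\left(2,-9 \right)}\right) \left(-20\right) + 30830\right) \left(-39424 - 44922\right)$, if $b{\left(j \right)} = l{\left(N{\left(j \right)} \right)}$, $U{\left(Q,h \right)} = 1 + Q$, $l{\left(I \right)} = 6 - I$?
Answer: $-2598700260$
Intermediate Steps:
$b{\left(j \right)} = 6 - j$
$\left(\left(b{\left(8 \right)} + U{\left(2,-9 \right)}\right) \left(-20\right) + 30830\right) \left(-39424 - 44922\right) = \left(\left(\left(6 - 8\right) + \left(1 + 2\right)\right) \left(-20\right) + 30830\right) \left(-39424 - 44922\right) = \left(\left(\left(6 - 8\right) + 3\right) \left(-20\right) + 30830\right) \left(-84346\right) = \left(\left(-2 + 3\right) \left(-20\right) + 30830\right) \left(-84346\right) = \left(1 \left(-20\right) + 30830\right) \left(-84346\right) = \left(-20 + 30830\right) \left(-84346\right) = 30810 \left(-84346\right) = -2598700260$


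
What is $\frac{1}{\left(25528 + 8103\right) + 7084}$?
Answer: $\frac{1}{40715} \approx 2.4561 \cdot 10^{-5}$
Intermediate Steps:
$\frac{1}{\left(25528 + 8103\right) + 7084} = \frac{1}{33631 + 7084} = \frac{1}{40715}$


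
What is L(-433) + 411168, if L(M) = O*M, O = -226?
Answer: 509026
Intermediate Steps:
L(M) = -226*M
L(-433) + 411168 = -226*(-433) + 411168 = 97858 + 411168 = 509026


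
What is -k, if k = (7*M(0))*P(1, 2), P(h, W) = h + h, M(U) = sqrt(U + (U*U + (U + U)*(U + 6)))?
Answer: 0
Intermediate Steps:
M(U) = sqrt(U + U**2 + 2*U*(6 + U)) (M(U) = sqrt(U + (U**2 + (2*U)*(6 + U))) = sqrt(U + (U**2 + 2*U*(6 + U))) = sqrt(U + U**2 + 2*U*(6 + U)))
P(h, W) = 2*h
k = 0 (k = (7*sqrt(0*(13 + 3*0)))*(2*1) = (7*sqrt(0*(13 + 0)))*2 = (7*sqrt(0*13))*2 = (7*sqrt(0))*2 = (7*0)*2 = 0*2 = 0)
-k = -1*0 = 0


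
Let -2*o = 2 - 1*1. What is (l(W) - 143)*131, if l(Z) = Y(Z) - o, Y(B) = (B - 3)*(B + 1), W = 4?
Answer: -36025/2 ≈ -18013.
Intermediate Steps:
Y(B) = (1 + B)*(-3 + B) (Y(B) = (-3 + B)*(1 + B) = (1 + B)*(-3 + B))
o = -1/2 (o = -(2 - 1*1)/2 = -(2 - 1)/2 = -1/2*1 = -1/2 ≈ -0.50000)
l(Z) = -5/2 + Z**2 - 2*Z (l(Z) = (-3 + Z**2 - 2*Z) - 1*(-1/2) = (-3 + Z**2 - 2*Z) + 1/2 = -5/2 + Z**2 - 2*Z)
(l(W) - 143)*131 = ((-5/2 + 4**2 - 2*4) - 143)*131 = ((-5/2 + 16 - 8) - 143)*131 = (11/2 - 143)*131 = -275/2*131 = -36025/2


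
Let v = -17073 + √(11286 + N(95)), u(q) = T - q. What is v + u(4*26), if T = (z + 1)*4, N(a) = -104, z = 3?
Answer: -17161 + √11182 ≈ -17055.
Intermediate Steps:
T = 16 (T = (3 + 1)*4 = 4*4 = 16)
u(q) = 16 - q
v = -17073 + √11182 (v = -17073 + √(11286 - 104) = -17073 + √11182 ≈ -16967.)
v + u(4*26) = (-17073 + √11182) + (16 - 4*26) = (-17073 + √11182) + (16 - 1*104) = (-17073 + √11182) + (16 - 104) = (-17073 + √11182) - 88 = -17161 + √11182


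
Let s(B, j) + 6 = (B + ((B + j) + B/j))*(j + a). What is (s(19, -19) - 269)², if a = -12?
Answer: 693889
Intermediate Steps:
s(B, j) = -6 + (-12 + j)*(j + 2*B + B/j) (s(B, j) = -6 + (B + ((B + j) + B/j))*(j - 12) = -6 + (B + (B + j + B/j))*(-12 + j) = -6 + (j + 2*B + B/j)*(-12 + j) = -6 + (-12 + j)*(j + 2*B + B/j))
(s(19, -19) - 269)² = ((-6 + (-19)² - 23*19 - 12*(-19) - 12*19/(-19) + 2*19*(-19)) - 269)² = ((-6 + 361 - 437 + 228 - 12*19*(-1/19) - 722) - 269)² = ((-6 + 361 - 437 + 228 + 12 - 722) - 269)² = (-564 - 269)² = (-833)² = 693889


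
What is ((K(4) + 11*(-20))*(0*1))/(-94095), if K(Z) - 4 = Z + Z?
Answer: 0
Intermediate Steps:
K(Z) = 4 + 2*Z (K(Z) = 4 + (Z + Z) = 4 + 2*Z)
((K(4) + 11*(-20))*(0*1))/(-94095) = (((4 + 2*4) + 11*(-20))*(0*1))/(-94095) = (((4 + 8) - 220)*0)*(-1/94095) = ((12 - 220)*0)*(-1/94095) = -208*0*(-1/94095) = 0*(-1/94095) = 0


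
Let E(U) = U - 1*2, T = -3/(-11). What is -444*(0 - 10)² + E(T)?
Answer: -488419/11 ≈ -44402.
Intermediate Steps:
T = 3/11 (T = -3*(-1/11) = 3/11 ≈ 0.27273)
E(U) = -2 + U (E(U) = U - 2 = -2 + U)
-444*(0 - 10)² + E(T) = -444*(0 - 10)² + (-2 + 3/11) = -444*(-10)² - 19/11 = -444*100 - 19/11 = -44400 - 19/11 = -488419/11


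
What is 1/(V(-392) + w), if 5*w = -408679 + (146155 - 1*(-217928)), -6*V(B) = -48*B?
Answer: -5/60276 ≈ -8.2952e-5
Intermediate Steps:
V(B) = 8*B (V(B) = -(-8)*B = 8*B)
w = -44596/5 (w = (-408679 + (146155 - 1*(-217928)))/5 = (-408679 + (146155 + 217928))/5 = (-408679 + 364083)/5 = (⅕)*(-44596) = -44596/5 ≈ -8919.2)
1/(V(-392) + w) = 1/(8*(-392) - 44596/5) = 1/(-3136 - 44596/5) = 1/(-60276/5) = -5/60276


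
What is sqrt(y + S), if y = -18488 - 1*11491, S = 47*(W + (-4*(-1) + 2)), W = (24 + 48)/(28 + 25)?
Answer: I*sqrt(83239521)/53 ≈ 172.14*I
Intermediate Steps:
W = 72/53 ≈ 1.3585
S = 18330/53 (S = 47*(72/53 + (-4*(-1) + 2)) = 47*(72/53 + (4 + 2)) = 47*(72/53 + 6) = 47*(390/53) = 18330/53 ≈ 345.85)
y = -29979 (y = -18488 - 11491 = -29979)
sqrt(y + S) = sqrt(-29979 + 18330/53) = sqrt(-1570557/53) = I*sqrt(83239521)/53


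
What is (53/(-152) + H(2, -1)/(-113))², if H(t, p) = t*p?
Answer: 32319225/295014976 ≈ 0.10955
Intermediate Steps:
H(t, p) = p*t
(53/(-152) + H(2, -1)/(-113))² = (53/(-152) - 1*2/(-113))² = (53*(-1/152) - 2*(-1/113))² = (-53/152 + 2/113)² = (-5685/17176)² = 32319225/295014976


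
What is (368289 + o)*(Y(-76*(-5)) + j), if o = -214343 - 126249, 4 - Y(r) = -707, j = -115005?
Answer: -3165600918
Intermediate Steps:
Y(r) = 711 (Y(r) = 4 - 1*(-707) = 4 + 707 = 711)
o = -340592
(368289 + o)*(Y(-76*(-5)) + j) = (368289 - 340592)*(711 - 115005) = 27697*(-114294) = -3165600918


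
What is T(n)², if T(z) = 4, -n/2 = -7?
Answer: 16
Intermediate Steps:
n = 14 (n = -2*(-7) = 14)
T(n)² = 4² = 16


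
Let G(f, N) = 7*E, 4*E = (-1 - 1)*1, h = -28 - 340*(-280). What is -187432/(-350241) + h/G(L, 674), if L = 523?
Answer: -9523565840/350241 ≈ -27191.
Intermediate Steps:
h = 95172 (h = -28 + 95200 = 95172)
E = -1/2 (E = ((-1 - 1)*1)/4 = (-2*1)/4 = (1/4)*(-2) = -1/2 ≈ -0.50000)
G(f, N) = -7/2 (G(f, N) = 7*(-1/2) = -7/2)
-187432/(-350241) + h/G(L, 674) = -187432/(-350241) + 95172/(-7/2) = -187432*(-1/350241) + 95172*(-2/7) = 187432/350241 - 27192 = -9523565840/350241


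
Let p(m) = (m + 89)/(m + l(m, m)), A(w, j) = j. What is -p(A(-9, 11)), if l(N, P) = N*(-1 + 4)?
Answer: -25/11 ≈ -2.2727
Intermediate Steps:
l(N, P) = 3*N (l(N, P) = N*3 = 3*N)
p(m) = (89 + m)/(4*m) (p(m) = (m + 89)/(m + 3*m) = (89 + m)/((4*m)) = (89 + m)*(1/(4*m)) = (89 + m)/(4*m))
-p(A(-9, 11)) = -(89 + 11)/(4*11) = -100/(4*11) = -1*25/11 = -25/11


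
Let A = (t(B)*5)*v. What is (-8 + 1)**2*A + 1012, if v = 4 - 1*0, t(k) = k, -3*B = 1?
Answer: 2056/3 ≈ 685.33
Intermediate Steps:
B = -1/3 (B = -1/3*1 = -1/3 ≈ -0.33333)
v = 4 (v = 4 + 0 = 4)
A = -20/3 (A = -1/3*5*4 = -5/3*4 = -20/3 ≈ -6.6667)
(-8 + 1)**2*A + 1012 = (-8 + 1)**2*(-20/3) + 1012 = (-7)**2*(-20/3) + 1012 = 49*(-20/3) + 1012 = -980/3 + 1012 = 2056/3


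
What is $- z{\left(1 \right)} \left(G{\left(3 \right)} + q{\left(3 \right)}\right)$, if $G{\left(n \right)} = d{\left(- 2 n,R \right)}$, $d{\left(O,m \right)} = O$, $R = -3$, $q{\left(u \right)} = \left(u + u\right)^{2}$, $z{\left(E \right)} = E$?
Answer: $-30$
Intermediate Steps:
$q{\left(u \right)} = 4 u^{2}$ ($q{\left(u \right)} = \left(2 u\right)^{2} = 4 u^{2}$)
$G{\left(n \right)} = - 2 n$
$- z{\left(1 \right)} \left(G{\left(3 \right)} + q{\left(3 \right)}\right) = \left(-1\right) 1 \left(\left(-2\right) 3 + 4 \cdot 3^{2}\right) = - (-6 + 4 \cdot 9) = - (-6 + 36) = \left(-1\right) 30 = -30$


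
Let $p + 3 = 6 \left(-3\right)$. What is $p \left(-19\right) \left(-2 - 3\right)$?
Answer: $-1995$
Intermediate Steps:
$p = -21$ ($p = -3 + 6 \left(-3\right) = -3 - 18 = -21$)
$p \left(-19\right) \left(-2 - 3\right) = \left(-21\right) \left(-19\right) \left(-2 - 3\right) = 399 \left(-5\right) = -1995$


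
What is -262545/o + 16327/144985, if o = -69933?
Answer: 13068960972/3379745335 ≈ 3.8668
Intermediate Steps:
-262545/o + 16327/144985 = -262545/(-69933) + 16327/144985 = -262545*(-1/69933) + 16327*(1/144985) = 87515/23311 + 16327/144985 = 13068960972/3379745335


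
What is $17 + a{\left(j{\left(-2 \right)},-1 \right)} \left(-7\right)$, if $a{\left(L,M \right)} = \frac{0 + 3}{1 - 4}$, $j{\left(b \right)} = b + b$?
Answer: $24$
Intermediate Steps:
$j{\left(b \right)} = 2 b$
$a{\left(L,M \right)} = -1$ ($a{\left(L,M \right)} = \frac{3}{-3} = 3 \left(- \frac{1}{3}\right) = -1$)
$17 + a{\left(j{\left(-2 \right)},-1 \right)} \left(-7\right) = 17 - -7 = 17 + 7 = 24$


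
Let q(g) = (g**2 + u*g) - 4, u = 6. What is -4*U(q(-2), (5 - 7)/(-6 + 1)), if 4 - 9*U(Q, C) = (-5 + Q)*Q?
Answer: 800/9 ≈ 88.889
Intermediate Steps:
q(g) = -4 + g**2 + 6*g (q(g) = (g**2 + 6*g) - 4 = -4 + g**2 + 6*g)
U(Q, C) = 4/9 - Q*(-5 + Q)/9 (U(Q, C) = 4/9 - (-5 + Q)*Q/9 = 4/9 - Q*(-5 + Q)/9)
-4*U(q(-2), (5 - 7)/(-6 + 1)) = -4*(4/9 - (-4 + (-2)**2 + 6*(-2))**2/9 + 5*(-4 + (-2)**2 + 6*(-2))/9) = -4*(4/9 - (-4 + 4 - 12)**2/9 + 5*(-4 + 4 - 12)/9) = -4*(4/9 - 1/9*(-12)**2 + (5/9)*(-12)) = -4*(4/9 - 1/9*144 - 20/3) = -4*(4/9 - 16 - 20/3) = -4*(-200/9) = 800/9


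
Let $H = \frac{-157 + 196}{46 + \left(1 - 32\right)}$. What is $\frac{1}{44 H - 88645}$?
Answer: $- \frac{5}{442653} \approx -1.1296 \cdot 10^{-5}$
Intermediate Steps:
$H = \frac{13}{5}$ ($H = \frac{39}{46 + \left(1 - 32\right)} = \frac{39}{46 - 31} = \frac{39}{15} = 39 \cdot \frac{1}{15} = \frac{13}{5} \approx 2.6$)
$\frac{1}{44 H - 88645} = \frac{1}{44 \cdot \frac{13}{5} - 88645} = \frac{1}{\frac{572}{5} - 88645} = \frac{1}{- \frac{442653}{5}} = - \frac{5}{442653}$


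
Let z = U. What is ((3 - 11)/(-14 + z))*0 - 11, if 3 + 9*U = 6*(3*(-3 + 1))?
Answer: -11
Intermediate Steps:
U = -13/3 (U = -1/3 + (6*(3*(-3 + 1)))/9 = -1/3 + (6*(3*(-2)))/9 = -1/3 + (6*(-6))/9 = -1/3 + (1/9)*(-36) = -1/3 - 4 = -13/3 ≈ -4.3333)
z = -13/3 ≈ -4.3333
((3 - 11)/(-14 + z))*0 - 11 = ((3 - 11)/(-14 - 13/3))*0 - 11 = -8/(-55/3)*0 - 11 = -8*(-3/55)*0 - 11 = (24/55)*0 - 11 = 0 - 11 = -11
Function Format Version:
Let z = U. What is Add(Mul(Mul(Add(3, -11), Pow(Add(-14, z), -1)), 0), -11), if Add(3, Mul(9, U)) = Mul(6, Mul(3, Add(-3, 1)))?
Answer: -11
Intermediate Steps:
U = Rational(-13, 3) (U = Add(Rational(-1, 3), Mul(Rational(1, 9), Mul(6, Mul(3, Add(-3, 1))))) = Add(Rational(-1, 3), Mul(Rational(1, 9), Mul(6, Mul(3, -2)))) = Add(Rational(-1, 3), Mul(Rational(1, 9), Mul(6, -6))) = Add(Rational(-1, 3), Mul(Rational(1, 9), -36)) = Add(Rational(-1, 3), -4) = Rational(-13, 3) ≈ -4.3333)
z = Rational(-13, 3) ≈ -4.3333
Add(Mul(Mul(Add(3, -11), Pow(Add(-14, z), -1)), 0), -11) = Add(Mul(Mul(Add(3, -11), Pow(Add(-14, Rational(-13, 3)), -1)), 0), -11) = Add(Mul(Mul(-8, Pow(Rational(-55, 3), -1)), 0), -11) = Add(Mul(Mul(-8, Rational(-3, 55)), 0), -11) = Add(Mul(Rational(24, 55), 0), -11) = Add(0, -11) = -11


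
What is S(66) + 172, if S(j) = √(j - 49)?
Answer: 172 + √17 ≈ 176.12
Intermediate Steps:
S(j) = √(-49 + j)
S(66) + 172 = √(-49 + 66) + 172 = √17 + 172 = 172 + √17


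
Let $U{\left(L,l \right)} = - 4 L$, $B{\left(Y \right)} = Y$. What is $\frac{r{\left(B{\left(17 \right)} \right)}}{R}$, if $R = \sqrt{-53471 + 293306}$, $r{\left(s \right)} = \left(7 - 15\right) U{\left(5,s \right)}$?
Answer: $\frac{32 \sqrt{239835}}{47967} \approx 0.32671$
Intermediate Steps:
$r{\left(s \right)} = 160$ ($r{\left(s \right)} = \left(7 - 15\right) \left(\left(-4\right) 5\right) = \left(-8\right) \left(-20\right) = 160$)
$R = \sqrt{239835} \approx 489.73$
$\frac{r{\left(B{\left(17 \right)} \right)}}{R} = \frac{160}{\sqrt{239835}} = 160 \frac{\sqrt{239835}}{239835} = \frac{32 \sqrt{239835}}{47967}$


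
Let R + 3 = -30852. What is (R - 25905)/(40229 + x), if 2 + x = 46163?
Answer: -5676/8639 ≈ -0.65702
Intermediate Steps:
R = -30855 (R = -3 - 30852 = -30855)
x = 46161 (x = -2 + 46163 = 46161)
(R - 25905)/(40229 + x) = (-30855 - 25905)/(40229 + 46161) = -56760/86390 = -56760*1/86390 = -5676/8639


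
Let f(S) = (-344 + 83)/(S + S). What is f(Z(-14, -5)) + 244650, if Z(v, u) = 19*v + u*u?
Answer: 117921561/482 ≈ 2.4465e+5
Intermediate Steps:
Z(v, u) = u² + 19*v (Z(v, u) = 19*v + u² = u² + 19*v)
f(S) = -261/(2*S) (f(S) = -261*1/(2*S) = -261/(2*S))
f(Z(-14, -5)) + 244650 = -261/(2*((-5)² + 19*(-14))) + 244650 = -261/(2*(25 - 266)) + 244650 = -261/2/(-241) + 244650 = -261/2*(-1/241) + 244650 = 261/482 + 244650 = 117921561/482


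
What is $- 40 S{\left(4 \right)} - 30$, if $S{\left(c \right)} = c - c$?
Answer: $-30$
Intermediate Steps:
$S{\left(c \right)} = 0$
$- 40 S{\left(4 \right)} - 30 = \left(-40\right) 0 - 30 = 0 - 30 = -30$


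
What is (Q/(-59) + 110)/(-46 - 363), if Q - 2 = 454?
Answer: -6034/24131 ≈ -0.25005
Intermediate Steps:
Q = 456 (Q = 2 + 454 = 456)
(Q/(-59) + 110)/(-46 - 363) = (456/(-59) + 110)/(-46 - 363) = (456*(-1/59) + 110)/(-409) = (-456/59 + 110)*(-1/409) = (6034/59)*(-1/409) = -6034/24131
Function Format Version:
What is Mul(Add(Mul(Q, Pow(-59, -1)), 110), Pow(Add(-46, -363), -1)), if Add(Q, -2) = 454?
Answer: Rational(-6034, 24131) ≈ -0.25005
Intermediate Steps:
Q = 456 (Q = Add(2, 454) = 456)
Mul(Add(Mul(Q, Pow(-59, -1)), 110), Pow(Add(-46, -363), -1)) = Mul(Add(Mul(456, Pow(-59, -1)), 110), Pow(Add(-46, -363), -1)) = Mul(Add(Mul(456, Rational(-1, 59)), 110), Pow(-409, -1)) = Mul(Add(Rational(-456, 59), 110), Rational(-1, 409)) = Mul(Rational(6034, 59), Rational(-1, 409)) = Rational(-6034, 24131)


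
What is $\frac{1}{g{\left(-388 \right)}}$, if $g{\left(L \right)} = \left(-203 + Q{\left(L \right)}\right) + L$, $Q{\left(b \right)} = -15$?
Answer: $- \frac{1}{606} \approx -0.0016502$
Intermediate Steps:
$g{\left(L \right)} = -218 + L$ ($g{\left(L \right)} = \left(-203 - 15\right) + L = -218 + L$)
$\frac{1}{g{\left(-388 \right)}} = \frac{1}{-218 - 388} = \frac{1}{-606} = - \frac{1}{606}$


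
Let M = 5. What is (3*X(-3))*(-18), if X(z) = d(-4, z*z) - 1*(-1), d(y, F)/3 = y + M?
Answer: -216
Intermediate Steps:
d(y, F) = 15 + 3*y (d(y, F) = 3*(y + 5) = 3*(5 + y) = 15 + 3*y)
X(z) = 4 (X(z) = (15 + 3*(-4)) - 1*(-1) = (15 - 12) + 1 = 3 + 1 = 4)
(3*X(-3))*(-18) = (3*4)*(-18) = 12*(-18) = -216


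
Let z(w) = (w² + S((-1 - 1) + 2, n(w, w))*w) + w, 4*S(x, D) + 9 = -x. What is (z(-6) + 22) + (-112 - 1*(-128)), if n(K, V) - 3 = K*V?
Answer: 163/2 ≈ 81.500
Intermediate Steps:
n(K, V) = 3 + K*V
S(x, D) = -9/4 - x/4 (S(x, D) = -9/4 + (-x)/4 = -9/4 - x/4)
z(w) = w² - 5*w/4 (z(w) = (w² + (-9/4 - ((-1 - 1) + 2)/4)*w) + w = (w² + (-9/4 - (-2 + 2)/4)*w) + w = (w² + (-9/4 - ¼*0)*w) + w = (w² + (-9/4 + 0)*w) + w = (w² - 9*w/4) + w = w² - 5*w/4)
(z(-6) + 22) + (-112 - 1*(-128)) = ((¼)*(-6)*(-5 + 4*(-6)) + 22) + (-112 - 1*(-128)) = ((¼)*(-6)*(-5 - 24) + 22) + (-112 + 128) = ((¼)*(-6)*(-29) + 22) + 16 = (87/2 + 22) + 16 = 131/2 + 16 = 163/2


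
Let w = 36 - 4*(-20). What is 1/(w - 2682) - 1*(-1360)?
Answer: 3489759/2566 ≈ 1360.0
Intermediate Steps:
w = 116 (w = 36 + 80 = 116)
1/(w - 2682) - 1*(-1360) = 1/(116 - 2682) - 1*(-1360) = 1/(-2566) + 1360 = -1/2566 + 1360 = 3489759/2566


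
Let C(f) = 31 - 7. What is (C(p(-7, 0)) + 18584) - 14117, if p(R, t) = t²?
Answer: 4491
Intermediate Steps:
C(f) = 24
(C(p(-7, 0)) + 18584) - 14117 = (24 + 18584) - 14117 = 18608 - 14117 = 4491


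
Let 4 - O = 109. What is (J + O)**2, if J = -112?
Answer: 47089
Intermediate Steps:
O = -105 (O = 4 - 1*109 = 4 - 109 = -105)
(J + O)**2 = (-112 - 105)**2 = (-217)**2 = 47089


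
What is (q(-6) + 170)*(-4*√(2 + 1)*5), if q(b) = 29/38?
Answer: -64890*√3/19 ≈ -5915.4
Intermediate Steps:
q(b) = 29/38 (q(b) = 29*(1/38) = 29/38)
(q(-6) + 170)*(-4*√(2 + 1)*5) = (29/38 + 170)*(-4*√(2 + 1)*5) = 6489*(-4*√3*5)/38 = 6489*(-20*√3)/38 = -64890*√3/19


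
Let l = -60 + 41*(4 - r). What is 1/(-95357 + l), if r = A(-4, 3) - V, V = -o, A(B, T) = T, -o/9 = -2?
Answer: -1/96114 ≈ -1.0404e-5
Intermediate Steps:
o = 18 (o = -9*(-2) = 18)
V = -18 (V = -1*18 = -18)
r = 21 (r = 3 - 1*(-18) = 3 + 18 = 21)
l = -757 (l = -60 + 41*(4 - 1*21) = -60 + 41*(4 - 21) = -60 + 41*(-17) = -60 - 697 = -757)
1/(-95357 + l) = 1/(-95357 - 757) = 1/(-96114) = -1/96114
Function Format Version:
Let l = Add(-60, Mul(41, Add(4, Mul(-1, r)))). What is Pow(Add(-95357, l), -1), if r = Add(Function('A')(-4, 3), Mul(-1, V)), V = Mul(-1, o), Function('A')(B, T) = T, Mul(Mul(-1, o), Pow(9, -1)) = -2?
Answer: Rational(-1, 96114) ≈ -1.0404e-5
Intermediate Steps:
o = 18 (o = Mul(-9, -2) = 18)
V = -18 (V = Mul(-1, 18) = -18)
r = 21 (r = Add(3, Mul(-1, -18)) = Add(3, 18) = 21)
l = -757 (l = Add(-60, Mul(41, Add(4, Mul(-1, 21)))) = Add(-60, Mul(41, Add(4, -21))) = Add(-60, Mul(41, -17)) = Add(-60, -697) = -757)
Pow(Add(-95357, l), -1) = Pow(Add(-95357, -757), -1) = Pow(-96114, -1) = Rational(-1, 96114)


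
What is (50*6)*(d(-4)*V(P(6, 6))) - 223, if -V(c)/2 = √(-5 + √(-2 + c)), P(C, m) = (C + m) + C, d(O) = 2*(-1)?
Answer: -223 + 1200*I ≈ -223.0 + 1200.0*I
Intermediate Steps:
d(O) = -2
P(C, m) = m + 2*C
V(c) = -2*√(-5 + √(-2 + c))
(50*6)*(d(-4)*V(P(6, 6))) - 223 = (50*6)*(-(-4)*√(-5 + √(-2 + (6 + 2*6)))) - 223 = 300*(-(-4)*√(-5 + √(-2 + (6 + 12)))) - 223 = 300*(-(-4)*√(-5 + √(-2 + 18))) - 223 = 300*(-(-4)*√(-5 + √16)) - 223 = 300*(-(-4)*√(-5 + 4)) - 223 = 300*(-(-4)*√(-1)) - 223 = 300*(-(-4)*I) - 223 = 300*(4*I) - 223 = 1200*I - 223 = -223 + 1200*I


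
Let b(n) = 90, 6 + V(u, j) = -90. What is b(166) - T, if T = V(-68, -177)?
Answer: 186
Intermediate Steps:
V(u, j) = -96 (V(u, j) = -6 - 90 = -96)
T = -96
b(166) - T = 90 - 1*(-96) = 90 + 96 = 186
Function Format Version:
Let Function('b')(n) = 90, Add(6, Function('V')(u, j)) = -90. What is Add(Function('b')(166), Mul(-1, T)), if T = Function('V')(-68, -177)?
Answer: 186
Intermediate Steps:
Function('V')(u, j) = -96 (Function('V')(u, j) = Add(-6, -90) = -96)
T = -96
Add(Function('b')(166), Mul(-1, T)) = Add(90, Mul(-1, -96)) = Add(90, 96) = 186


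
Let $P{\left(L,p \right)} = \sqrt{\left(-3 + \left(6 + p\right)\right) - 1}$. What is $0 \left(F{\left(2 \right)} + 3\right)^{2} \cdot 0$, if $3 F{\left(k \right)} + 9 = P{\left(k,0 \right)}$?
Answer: $0$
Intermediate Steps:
$P{\left(L,p \right)} = \sqrt{2 + p}$ ($P{\left(L,p \right)} = \sqrt{\left(3 + p\right) - 1} = \sqrt{2 + p}$)
$F{\left(k \right)} = -3 + \frac{\sqrt{2}}{3}$ ($F{\left(k \right)} = -3 + \frac{\sqrt{2 + 0}}{3} = -3 + \frac{\sqrt{2}}{3}$)
$0 \left(F{\left(2 \right)} + 3\right)^{2} \cdot 0 = 0 \left(\left(-3 + \frac{\sqrt{2}}{3}\right) + 3\right)^{2} \cdot 0 = 0 \left(\frac{\sqrt{2}}{3}\right)^{2} \cdot 0 = 0 \cdot \frac{2}{9} \cdot 0 = 0 \cdot 0 = 0$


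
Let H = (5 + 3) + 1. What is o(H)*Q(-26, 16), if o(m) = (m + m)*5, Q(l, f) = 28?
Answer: 2520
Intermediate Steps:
H = 9 (H = 8 + 1 = 9)
o(m) = 10*m (o(m) = (2*m)*5 = 10*m)
o(H)*Q(-26, 16) = (10*9)*28 = 90*28 = 2520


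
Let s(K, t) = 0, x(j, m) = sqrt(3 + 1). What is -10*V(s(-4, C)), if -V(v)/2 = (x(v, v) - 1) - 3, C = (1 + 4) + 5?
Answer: -40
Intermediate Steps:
C = 10 (C = 5 + 5 = 10)
x(j, m) = 2 (x(j, m) = sqrt(4) = 2)
V(v) = 4 (V(v) = -2*((2 - 1) - 3) = -2*(1 - 3) = -2*(-2) = 4)
-10*V(s(-4, C)) = -10*4 = -40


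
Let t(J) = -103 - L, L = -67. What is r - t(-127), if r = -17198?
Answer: -17162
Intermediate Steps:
t(J) = -36 (t(J) = -103 - 1*(-67) = -103 + 67 = -36)
r - t(-127) = -17198 - 1*(-36) = -17198 + 36 = -17162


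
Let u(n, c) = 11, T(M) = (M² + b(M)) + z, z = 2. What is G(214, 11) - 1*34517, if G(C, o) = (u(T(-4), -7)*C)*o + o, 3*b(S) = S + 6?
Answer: -8612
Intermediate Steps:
b(S) = 2 + S/3 (b(S) = (S + 6)/3 = (6 + S)/3 = 2 + S/3)
T(M) = 4 + M² + M/3 (T(M) = (M² + (2 + M/3)) + 2 = (2 + M² + M/3) + 2 = 4 + M² + M/3)
G(C, o) = o + 11*C*o (G(C, o) = (11*C)*o + o = 11*C*o + o = o + 11*C*o)
G(214, 11) - 1*34517 = 11*(1 + 11*214) - 1*34517 = 11*(1 + 2354) - 34517 = 11*2355 - 34517 = 25905 - 34517 = -8612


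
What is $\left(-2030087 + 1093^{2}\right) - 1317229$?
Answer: $-2152667$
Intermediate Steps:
$\left(-2030087 + 1093^{2}\right) - 1317229 = \left(-2030087 + 1194649\right) - 1317229 = -835438 - 1317229 = -2152667$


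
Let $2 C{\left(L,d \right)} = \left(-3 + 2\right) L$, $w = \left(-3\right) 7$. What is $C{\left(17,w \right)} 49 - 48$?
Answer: $- \frac{929}{2} \approx -464.5$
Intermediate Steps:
$w = -21$
$C{\left(L,d \right)} = - \frac{L}{2}$ ($C{\left(L,d \right)} = \frac{\left(-3 + 2\right) L}{2} = \frac{\left(-1\right) L}{2} = - \frac{L}{2}$)
$C{\left(17,w \right)} 49 - 48 = \left(- \frac{1}{2}\right) 17 \cdot 49 - 48 = \left(- \frac{17}{2}\right) 49 - 48 = - \frac{833}{2} - 48 = - \frac{929}{2}$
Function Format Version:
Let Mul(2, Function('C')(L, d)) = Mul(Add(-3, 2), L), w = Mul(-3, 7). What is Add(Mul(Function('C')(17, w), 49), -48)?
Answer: Rational(-929, 2) ≈ -464.50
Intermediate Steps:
w = -21
Function('C')(L, d) = Mul(Rational(-1, 2), L) (Function('C')(L, d) = Mul(Rational(1, 2), Mul(Add(-3, 2), L)) = Mul(Rational(1, 2), Mul(-1, L)) = Mul(Rational(-1, 2), L))
Add(Mul(Function('C')(17, w), 49), -48) = Add(Mul(Mul(Rational(-1, 2), 17), 49), -48) = Add(Mul(Rational(-17, 2), 49), -48) = Add(Rational(-833, 2), -48) = Rational(-929, 2)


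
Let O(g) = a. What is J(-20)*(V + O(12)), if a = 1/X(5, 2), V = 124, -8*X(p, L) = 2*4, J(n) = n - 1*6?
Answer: -3198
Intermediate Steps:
J(n) = -6 + n (J(n) = n - 6 = -6 + n)
X(p, L) = -1 (X(p, L) = -4/4 = -⅛*8 = -1)
a = -1 (a = 1/(-1) = -1)
O(g) = -1
J(-20)*(V + O(12)) = (-6 - 20)*(124 - 1) = -26*123 = -3198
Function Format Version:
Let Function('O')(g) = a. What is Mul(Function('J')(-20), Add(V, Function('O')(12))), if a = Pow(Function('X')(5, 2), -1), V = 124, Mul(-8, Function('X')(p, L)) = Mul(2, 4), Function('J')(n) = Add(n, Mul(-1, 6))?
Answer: -3198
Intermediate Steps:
Function('J')(n) = Add(-6, n) (Function('J')(n) = Add(n, -6) = Add(-6, n))
Function('X')(p, L) = -1 (Function('X')(p, L) = Mul(Rational(-1, 8), Mul(2, 4)) = Mul(Rational(-1, 8), 8) = -1)
a = -1 (a = Pow(-1, -1) = -1)
Function('O')(g) = -1
Mul(Function('J')(-20), Add(V, Function('O')(12))) = Mul(Add(-6, -20), Add(124, -1)) = Mul(-26, 123) = -3198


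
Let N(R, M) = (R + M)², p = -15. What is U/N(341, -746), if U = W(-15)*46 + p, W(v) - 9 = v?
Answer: -97/54675 ≈ -0.0017741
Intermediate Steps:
W(v) = 9 + v
N(R, M) = (M + R)²
U = -291 (U = (9 - 15)*46 - 15 = -6*46 - 15 = -276 - 15 = -291)
U/N(341, -746) = -291/(-746 + 341)² = -291/((-405)²) = -291/164025 = -291*1/164025 = -97/54675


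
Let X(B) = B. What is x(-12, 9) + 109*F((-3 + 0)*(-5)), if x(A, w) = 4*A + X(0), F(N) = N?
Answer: 1587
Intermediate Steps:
x(A, w) = 4*A (x(A, w) = 4*A + 0 = 4*A)
x(-12, 9) + 109*F((-3 + 0)*(-5)) = 4*(-12) + 109*((-3 + 0)*(-5)) = -48 + 109*(-3*(-5)) = -48 + 109*15 = -48 + 1635 = 1587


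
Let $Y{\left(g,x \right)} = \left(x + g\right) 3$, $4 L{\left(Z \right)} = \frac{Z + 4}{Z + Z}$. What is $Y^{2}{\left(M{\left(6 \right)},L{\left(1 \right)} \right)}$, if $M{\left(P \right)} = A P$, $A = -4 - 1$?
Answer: $\frac{497025}{64} \approx 7766.0$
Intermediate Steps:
$L{\left(Z \right)} = \frac{4 + Z}{8 Z}$ ($L{\left(Z \right)} = \frac{\left(Z + 4\right) \frac{1}{Z + Z}}{4} = \frac{\left(4 + Z\right) \frac{1}{2 Z}}{4} = \frac{\frac{1}{2} \frac{1}{Z} \left(4 + Z\right)}{4} = \frac{4 + Z}{8 Z}$)
$A = -5$ ($A = -4 - 1 = -5$)
$M{\left(P \right)} = - 5 P$
$Y{\left(g,x \right)} = 3 g + 3 x$ ($Y{\left(g,x \right)} = \left(g + x\right) 3 = 3 g + 3 x$)
$Y^{2}{\left(M{\left(6 \right)},L{\left(1 \right)} \right)} = \left(3 \left(\left(-5\right) 6\right) + 3 \frac{4 + 1}{8 \cdot 1}\right)^{2} = \left(3 \left(-30\right) + 3 \cdot \frac{1}{8} \cdot 1 \cdot 5\right)^{2} = \left(-90 + 3 \cdot \frac{5}{8}\right)^{2} = \left(-90 + \frac{15}{8}\right)^{2} = \left(- \frac{705}{8}\right)^{2} = \frac{497025}{64}$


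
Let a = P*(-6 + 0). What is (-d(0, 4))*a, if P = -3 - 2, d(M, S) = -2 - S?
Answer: 180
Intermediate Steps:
P = -5
a = 30 (a = -5*(-6 + 0) = -5*(-6) = 30)
(-d(0, 4))*a = -(-2 - 1*4)*30 = -(-2 - 4)*30 = -1*(-6)*30 = 6*30 = 180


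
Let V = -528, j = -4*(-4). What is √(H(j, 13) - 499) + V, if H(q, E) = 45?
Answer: -528 + I*√454 ≈ -528.0 + 21.307*I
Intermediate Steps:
j = 16
√(H(j, 13) - 499) + V = √(45 - 499) - 528 = √(-454) - 528 = I*√454 - 528 = -528 + I*√454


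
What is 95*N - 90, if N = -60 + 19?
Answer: -3985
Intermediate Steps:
N = -41
95*N - 90 = 95*(-41) - 90 = -3895 - 90 = -3985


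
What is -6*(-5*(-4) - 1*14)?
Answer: -36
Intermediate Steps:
-6*(-5*(-4) - 1*14) = -6*(20 - 14) = -6*6 = -36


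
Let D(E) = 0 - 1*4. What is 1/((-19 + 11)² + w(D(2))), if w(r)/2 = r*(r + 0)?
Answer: 1/96 ≈ 0.010417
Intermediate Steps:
D(E) = -4 (D(E) = 0 - 4 = -4)
w(r) = 2*r² (w(r) = 2*(r*(r + 0)) = 2*(r*r) = 2*r²)
1/((-19 + 11)² + w(D(2))) = 1/((-19 + 11)² + 2*(-4)²) = 1/((-8)² + 2*16) = 1/(64 + 32) = 1/96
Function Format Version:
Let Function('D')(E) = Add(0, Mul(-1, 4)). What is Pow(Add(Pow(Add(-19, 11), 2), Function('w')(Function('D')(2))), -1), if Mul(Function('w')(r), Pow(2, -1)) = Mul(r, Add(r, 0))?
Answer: Rational(1, 96) ≈ 0.010417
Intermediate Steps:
Function('D')(E) = -4 (Function('D')(E) = Add(0, -4) = -4)
Function('w')(r) = Mul(2, Pow(r, 2)) (Function('w')(r) = Mul(2, Mul(r, Add(r, 0))) = Mul(2, Mul(r, r)) = Mul(2, Pow(r, 2)))
Pow(Add(Pow(Add(-19, 11), 2), Function('w')(Function('D')(2))), -1) = Pow(Add(Pow(Add(-19, 11), 2), Mul(2, Pow(-4, 2))), -1) = Pow(Add(Pow(-8, 2), Mul(2, 16)), -1) = Pow(Add(64, 32), -1) = Pow(96, -1) = Rational(1, 96)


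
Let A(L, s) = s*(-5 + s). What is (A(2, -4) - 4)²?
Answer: 1024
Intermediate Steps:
(A(2, -4) - 4)² = (-4*(-5 - 4) - 4)² = (-4*(-9) - 4)² = (36 - 4)² = 32² = 1024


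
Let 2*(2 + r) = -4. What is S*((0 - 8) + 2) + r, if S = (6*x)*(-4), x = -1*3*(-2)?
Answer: 860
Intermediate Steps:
r = -4 (r = -2 + (1/2)*(-4) = -2 - 2 = -4)
x = 6 (x = -3*(-2) = 6)
S = -144 (S = (6*6)*(-4) = 36*(-4) = -144)
S*((0 - 8) + 2) + r = -144*((0 - 8) + 2) - 4 = -144*(-8 + 2) - 4 = -144*(-6) - 4 = 864 - 4 = 860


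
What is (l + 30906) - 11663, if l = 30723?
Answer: 49966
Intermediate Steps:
(l + 30906) - 11663 = (30723 + 30906) - 11663 = 61629 - 11663 = 49966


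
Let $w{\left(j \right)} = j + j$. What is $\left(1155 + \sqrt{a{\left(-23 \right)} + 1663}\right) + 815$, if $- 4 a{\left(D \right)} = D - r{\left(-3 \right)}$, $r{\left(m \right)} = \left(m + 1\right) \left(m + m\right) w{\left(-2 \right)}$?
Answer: $1970 + \frac{47 \sqrt{3}}{2} \approx 2010.7$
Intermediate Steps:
$w{\left(j \right)} = 2 j$
$r{\left(m \right)} = - 8 m \left(1 + m\right)$ ($r{\left(m \right)} = \left(m + 1\right) \left(m + m\right) 2 \left(-2\right) = \left(1 + m\right) 2 m \left(-4\right) = 2 m \left(1 + m\right) \left(-4\right) = - 8 m \left(1 + m\right)$)
$a{\left(D \right)} = -12 - \frac{D}{4}$ ($a{\left(D \right)} = - \frac{D - \left(-8\right) \left(-3\right) \left(1 - 3\right)}{4} = - \frac{D - \left(-8\right) \left(-3\right) \left(-2\right)}{4} = - \frac{D - -48}{4} = - \frac{D + 48}{4} = - \frac{48 + D}{4} = -12 - \frac{D}{4}$)
$\left(1155 + \sqrt{a{\left(-23 \right)} + 1663}\right) + 815 = \left(1155 + \sqrt{\left(-12 - - \frac{23}{4}\right) + 1663}\right) + 815 = \left(1155 + \sqrt{\left(-12 + \frac{23}{4}\right) + 1663}\right) + 815 = \left(1155 + \sqrt{- \frac{25}{4} + 1663}\right) + 815 = \left(1155 + \sqrt{\frac{6627}{4}}\right) + 815 = \left(1155 + \frac{47 \sqrt{3}}{2}\right) + 815 = 1970 + \frac{47 \sqrt{3}}{2}$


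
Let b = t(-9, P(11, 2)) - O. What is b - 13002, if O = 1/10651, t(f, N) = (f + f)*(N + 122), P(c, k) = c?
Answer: -163982797/10651 ≈ -15396.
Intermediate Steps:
t(f, N) = 2*f*(122 + N) (t(f, N) = (2*f)*(122 + N) = 2*f*(122 + N))
O = 1/10651 ≈ 9.3888e-5
b = -25498495/10651 (b = 2*(-9)*(122 + 11) - 1*1/10651 = 2*(-9)*133 - 1/10651 = -2394 - 1/10651 = -25498495/10651 ≈ -2394.0)
b - 13002 = -25498495/10651 - 13002 = -163982797/10651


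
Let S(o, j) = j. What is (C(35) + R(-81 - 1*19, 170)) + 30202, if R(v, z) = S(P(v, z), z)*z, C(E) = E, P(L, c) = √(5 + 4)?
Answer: 59137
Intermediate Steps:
P(L, c) = 3 (P(L, c) = √9 = 3)
R(v, z) = z² (R(v, z) = z*z = z²)
(C(35) + R(-81 - 1*19, 170)) + 30202 = (35 + 170²) + 30202 = (35 + 28900) + 30202 = 28935 + 30202 = 59137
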